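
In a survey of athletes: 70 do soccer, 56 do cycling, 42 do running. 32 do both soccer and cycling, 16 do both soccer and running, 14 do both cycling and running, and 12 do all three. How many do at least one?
|A∪B∪C| = 70+56+42-32-16-14+12 = 118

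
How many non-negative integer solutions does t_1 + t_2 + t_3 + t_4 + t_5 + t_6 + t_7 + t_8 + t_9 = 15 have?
C(15+9-1, 9-1) = C(23, 8) = 490314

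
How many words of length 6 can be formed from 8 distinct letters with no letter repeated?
P(8,6) = 8!/(8-6)! = 20160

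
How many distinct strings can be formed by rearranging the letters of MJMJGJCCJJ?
10! / (2! × 5! × 2! × 1!) = 7560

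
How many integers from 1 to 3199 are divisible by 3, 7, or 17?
⌊3199/3⌋+⌊3199/7⌋+⌊3199/17⌋ - ⌊3199/21⌋-⌊3199/51⌋-⌊3199/119⌋ + ⌊3199/357⌋ = 1066+457+188 - 152-62-26 + 8 = 1479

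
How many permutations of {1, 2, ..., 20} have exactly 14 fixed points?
Choose the 14 fixed points C(20,14) = 38760, derange the rest: !6 = Σ_{j=0}^{6} (-1)^j·6!/j! = 720 - 720 + 360 - 120 + 30 - 6 + 1 = 265. Product = 38760 × 265 = 10271400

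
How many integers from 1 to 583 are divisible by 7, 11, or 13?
⌊583/7⌋+⌊583/11⌋+⌊583/13⌋ - ⌊583/77⌋-⌊583/91⌋-⌊583/143⌋ + ⌊583/1001⌋ = 83+53+44 - 7-6-4 + 0 = 163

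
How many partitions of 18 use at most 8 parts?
By conjugation, equals partitions of 18 into parts ≤ 8. Let r_j(i) = number of partitions of i into parts ≤ j, for i = 0..18. r_1(i) = 1 for all i; r_j(i) = r_{j-1}(i) + r_j(i-j). Rows j = 2..8: ≤2: 1 1 2 2 3 3 4 4 5 5 6 6 7 7 8 8 9 9 10; ≤3: 1 1 2 3 4 5 7 8 10 12 14 16 19 21 24 27 30 33 37; ≤4: 1 1 2 3 5 6 9 11 15 18 23 27 34 39 47 54 64 72 84; ≤5: 1 1 2 3 5 7 10 13 18 23 30 37 47 57 70 84 101 119 141; ≤6: 1 1 2 3 5 7 11 14 20 26 35 44 58 71 90 110 136 163 199; ≤7: 1 1 2 3 5 7 11 15 21 28 38 49 65 82 105 131 164 201 248; ≤8: 1 1 2 3 5 7 11 15 22 29 40 52 70 89 116 146 186 230 288. r_8(18) = 288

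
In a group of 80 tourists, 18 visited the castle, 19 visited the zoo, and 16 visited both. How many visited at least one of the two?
|A∪B| = |A| + |B| - |A∩B| = 18 + 19 - 16 = 21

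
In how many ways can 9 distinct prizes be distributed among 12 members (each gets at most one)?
P(12,9) = 12!/(12-9)! = 79833600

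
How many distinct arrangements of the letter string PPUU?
4! / (2! × 2!) = 6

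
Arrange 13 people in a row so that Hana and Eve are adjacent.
Treat as block: (13-1)! × 2! = 479001600 × 2 = 958003200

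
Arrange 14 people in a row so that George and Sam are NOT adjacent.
Total - adjacent = 14! - (14-1)!×2 = 87178291200 - 12454041600 = 74724249600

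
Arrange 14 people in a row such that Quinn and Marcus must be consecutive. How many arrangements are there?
Treat the 2 as one block: (14-2+1)! × 2! = 6227020800 × 2 = 12454041600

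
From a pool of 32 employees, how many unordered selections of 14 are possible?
C(32,14) = 32!/(14!×18!) = 471435600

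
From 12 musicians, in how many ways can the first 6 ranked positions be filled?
P(12,6) = 12!/(12-6)! = 665280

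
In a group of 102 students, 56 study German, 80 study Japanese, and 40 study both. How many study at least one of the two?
|A∪B| = |A| + |B| - |A∩B| = 56 + 80 - 40 = 96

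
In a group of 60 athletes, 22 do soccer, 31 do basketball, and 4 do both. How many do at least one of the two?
|A∪B| = |A| + |B| - |A∩B| = 22 + 31 - 4 = 49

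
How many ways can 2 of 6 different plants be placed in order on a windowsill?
P(6,2) = 6!/(6-2)! = 30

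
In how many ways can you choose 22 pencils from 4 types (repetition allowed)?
C(22+4-1, 4-1) = C(25, 3) = 2300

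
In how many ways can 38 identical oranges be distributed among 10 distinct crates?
C(38+10-1, 10-1) = C(47, 9) = 1362649145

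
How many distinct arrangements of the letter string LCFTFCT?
7! / (2! × 2! × 2! × 1!) = 630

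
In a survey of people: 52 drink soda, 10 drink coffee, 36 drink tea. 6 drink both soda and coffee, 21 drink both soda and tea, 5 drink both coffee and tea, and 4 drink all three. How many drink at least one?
|A∪B∪C| = 52+10+36-6-21-5+4 = 70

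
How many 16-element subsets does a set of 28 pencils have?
C(28,16) = 28!/(16!×12!) = 30421755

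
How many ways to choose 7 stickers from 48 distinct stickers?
C(48,7) = 48!/(7!×41!) = 73629072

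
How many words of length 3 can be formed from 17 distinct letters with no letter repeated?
P(17,3) = 17!/(17-3)! = 4080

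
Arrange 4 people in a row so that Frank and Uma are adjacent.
Treat as block: (4-1)! × 2! = 6 × 2 = 12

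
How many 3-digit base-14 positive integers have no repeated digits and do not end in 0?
Last digit: 13 nonzero choices. First digit: 12 (nonzero, ≠last). Middle 1: P(12,1) = 12. Total = 1872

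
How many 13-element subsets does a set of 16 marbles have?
C(16,13) = 16!/(13!×3!) = 560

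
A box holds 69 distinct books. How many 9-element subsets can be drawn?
C(69,9) = 69!/(9!×60!) = 56672074888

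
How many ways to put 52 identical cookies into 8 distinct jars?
C(52+8-1, 8-1) = C(59, 7) = 341149446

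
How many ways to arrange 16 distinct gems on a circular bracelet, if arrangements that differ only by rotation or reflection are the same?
(16-1)!/2 = 1307674368000/2 = 653837184000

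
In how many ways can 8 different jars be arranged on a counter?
8! = 40320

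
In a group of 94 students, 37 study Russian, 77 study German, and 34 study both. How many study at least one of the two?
|A∪B| = |A| + |B| - |A∩B| = 37 + 77 - 34 = 80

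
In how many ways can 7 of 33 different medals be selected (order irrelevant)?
C(33,7) = 33!/(7!×26!) = 4272048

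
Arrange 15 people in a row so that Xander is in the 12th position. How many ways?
Fix one position: (15-1)! = 87178291200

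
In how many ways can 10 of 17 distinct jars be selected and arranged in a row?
P(17,10) = 17!/(17-10)! = 70572902400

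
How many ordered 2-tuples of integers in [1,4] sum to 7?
Coefficient of x^7 in (x + x² + ... + x^4)^2. By inclusion-exclusion on dice exceeding 4: Σ_j (-1)^j C(2,j)·C(7-1-4j, 1) = C(2,0)·C(6,1) - C(2,1)·C(2,1) = 1·6 - 2·2 = 2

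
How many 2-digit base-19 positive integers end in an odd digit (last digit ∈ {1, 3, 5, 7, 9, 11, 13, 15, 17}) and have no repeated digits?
Last∈{1,3,5,7,9,11,13,15,17}. Last=0: 0. Last nonzero: 9×17×P(17,0) = 153. Total = 153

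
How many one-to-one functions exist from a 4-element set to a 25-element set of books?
P(25,4) = 25!/(25-4)! = 303600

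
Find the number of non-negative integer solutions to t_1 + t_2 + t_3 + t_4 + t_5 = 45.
C(45+5-1, 5-1) = C(49, 4) = 211876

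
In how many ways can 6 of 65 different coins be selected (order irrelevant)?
C(65,6) = 65!/(6!×59!) = 82598880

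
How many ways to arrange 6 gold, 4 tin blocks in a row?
10! / (6! × 4!) = 210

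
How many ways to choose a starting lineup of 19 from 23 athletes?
C(23,19) = 23!/(19!×4!) = 8855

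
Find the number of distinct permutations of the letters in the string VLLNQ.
5! / (1! × 1! × 1! × 2!) = 60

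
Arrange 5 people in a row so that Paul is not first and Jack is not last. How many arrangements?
By inclusion-exclusion: 5! - 2×(5-1)! + (5-2)! = 120 - 48 + 6 = 78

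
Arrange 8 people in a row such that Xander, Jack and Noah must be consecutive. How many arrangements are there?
Treat the 3 as one block: (8-3+1)! × 3! = 720 × 6 = 4320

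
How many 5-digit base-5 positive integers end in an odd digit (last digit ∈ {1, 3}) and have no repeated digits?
Last∈{1,3}. Last=0: 0. Last nonzero: 2×3×P(3,3) = 36. Total = 36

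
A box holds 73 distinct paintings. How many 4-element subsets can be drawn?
C(73,4) = 73!/(4!×69!) = 1088430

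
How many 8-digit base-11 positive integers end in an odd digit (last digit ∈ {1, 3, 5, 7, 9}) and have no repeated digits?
Last∈{1,3,5,7,9}. Last=0: 0. Last nonzero: 5×9×P(9,6) = 2721600. Total = 2721600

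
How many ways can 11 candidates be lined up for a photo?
11! = 39916800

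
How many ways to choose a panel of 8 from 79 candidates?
C(79,8) = 79!/(8!×71!) = 26088783435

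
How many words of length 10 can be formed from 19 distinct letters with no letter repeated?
P(19,10) = 19!/(19-10)! = 335221286400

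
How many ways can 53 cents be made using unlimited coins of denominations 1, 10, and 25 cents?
Coefficient of x^53 in 1/(1-x^1) · 1/(1-x^10) · 1/(1-x^25). Case on j = number of 25-cent coins (j = 0..2); remainder r = 53 - 25j is made from {1,10} in ⌊r/10⌋+1 ways. r = 53, 28, 3 → 6 + 3 + 1 = 10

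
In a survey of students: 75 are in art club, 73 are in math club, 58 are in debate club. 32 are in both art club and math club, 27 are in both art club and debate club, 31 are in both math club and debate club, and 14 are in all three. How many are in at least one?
|A∪B∪C| = 75+73+58-32-27-31+14 = 130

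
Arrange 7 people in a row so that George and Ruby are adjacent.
Treat as block: (7-1)! × 2! = 720 × 2 = 1440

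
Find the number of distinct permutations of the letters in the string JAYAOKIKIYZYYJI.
15! / (1! × 3! × 2! × 2! × 2! × 4! × 1!) = 1135134000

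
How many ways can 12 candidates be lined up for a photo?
12! = 479001600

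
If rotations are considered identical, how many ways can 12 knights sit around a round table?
Circular: fix one position, arrange the rest. (12-1)! = 39916800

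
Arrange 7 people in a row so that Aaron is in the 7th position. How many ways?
Fix one position: (7-1)! = 720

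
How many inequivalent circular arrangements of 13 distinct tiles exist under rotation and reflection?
(13-1)!/2 = 479001600/2 = 239500800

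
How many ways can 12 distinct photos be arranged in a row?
12! = 479001600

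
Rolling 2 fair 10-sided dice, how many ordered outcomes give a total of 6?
Coefficient of x^6 in (x + x² + ... + x^10)^2. By inclusion-exclusion on dice exceeding 10: Σ_j (-1)^j C(2,j)·C(6-1-10j, 1) = C(2,0)·C(5,1) = 1·5 = 5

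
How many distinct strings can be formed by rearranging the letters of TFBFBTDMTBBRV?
13! / (3! × 1! × 2! × 4! × 1! × 1! × 1!) = 21621600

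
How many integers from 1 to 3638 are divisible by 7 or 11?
⌊3638/7⌋ + ⌊3638/11⌋ - ⌊3638/77⌋ = 519 + 330 - 47 = 802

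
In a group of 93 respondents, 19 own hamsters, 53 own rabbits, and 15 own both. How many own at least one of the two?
|A∪B| = |A| + |B| - |A∩B| = 19 + 53 - 15 = 57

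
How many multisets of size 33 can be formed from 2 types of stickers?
C(33+2-1, 2-1) = C(34, 1) = 34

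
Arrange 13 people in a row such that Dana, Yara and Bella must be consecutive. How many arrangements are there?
Treat the 3 as one block: (13-3+1)! × 3! = 39916800 × 6 = 239500800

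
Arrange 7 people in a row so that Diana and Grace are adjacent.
Treat as block: (7-1)! × 2! = 720 × 2 = 1440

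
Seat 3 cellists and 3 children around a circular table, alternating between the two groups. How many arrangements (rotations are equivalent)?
Fix one of the cellists: (3-1)! ways for the remaining cellists, × 3! ways for the children = 2 × 6 = 12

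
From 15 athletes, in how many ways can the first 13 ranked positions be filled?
P(15,13) = 15!/(15-13)! = 653837184000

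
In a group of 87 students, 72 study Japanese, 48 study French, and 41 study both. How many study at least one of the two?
|A∪B| = |A| + |B| - |A∩B| = 72 + 48 - 41 = 79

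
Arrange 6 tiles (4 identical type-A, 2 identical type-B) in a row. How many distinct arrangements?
6! / (4! × 2!) = 15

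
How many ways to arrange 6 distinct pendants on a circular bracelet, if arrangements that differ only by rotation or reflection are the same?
(6-1)!/2 = 120/2 = 60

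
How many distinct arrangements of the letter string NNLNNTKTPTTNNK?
14! / (1! × 4! × 6! × 2! × 1!) = 2522520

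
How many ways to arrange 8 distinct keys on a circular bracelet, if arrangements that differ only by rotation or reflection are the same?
(8-1)!/2 = 5040/2 = 2520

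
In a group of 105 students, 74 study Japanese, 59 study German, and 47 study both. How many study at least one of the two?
|A∪B| = |A| + |B| - |A∩B| = 74 + 59 - 47 = 86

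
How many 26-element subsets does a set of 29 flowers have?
C(29,26) = 29!/(26!×3!) = 3654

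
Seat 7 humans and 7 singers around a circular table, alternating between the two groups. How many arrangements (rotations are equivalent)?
Fix one of the humans: (7-1)! ways for the remaining humans, × 7! ways for the singers = 720 × 5040 = 3628800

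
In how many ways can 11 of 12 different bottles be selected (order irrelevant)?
C(12,11) = 12!/(11!×1!) = 12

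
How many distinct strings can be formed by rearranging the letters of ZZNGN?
5! / (2! × 1! × 2!) = 30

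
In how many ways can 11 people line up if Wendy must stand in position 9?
Fix one position: (11-1)! = 3628800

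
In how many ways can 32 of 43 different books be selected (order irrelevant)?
C(43,32) = 43!/(32!×11!) = 5752004349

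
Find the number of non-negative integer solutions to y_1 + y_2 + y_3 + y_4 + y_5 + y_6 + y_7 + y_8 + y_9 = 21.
C(21+9-1, 9-1) = C(29, 8) = 4292145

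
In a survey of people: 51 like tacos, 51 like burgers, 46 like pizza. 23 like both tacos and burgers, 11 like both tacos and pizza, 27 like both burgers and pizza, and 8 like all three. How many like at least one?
|A∪B∪C| = 51+51+46-23-11-27+8 = 95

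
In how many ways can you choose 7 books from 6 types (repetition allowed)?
C(7+6-1, 6-1) = C(12, 5) = 792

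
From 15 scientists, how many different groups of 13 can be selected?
C(15,13) = 15!/(13!×2!) = 105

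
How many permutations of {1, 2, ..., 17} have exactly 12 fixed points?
Choose the 12 fixed points C(17,12) = 6188, derange the rest: !5 = Σ_{j=0}^{5} (-1)^j·5!/j! = 120 - 120 + 60 - 20 + 5 - 1 = 44. Product = 6188 × 44 = 272272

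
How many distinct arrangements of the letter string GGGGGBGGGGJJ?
12! / (9! × 1! × 2!) = 660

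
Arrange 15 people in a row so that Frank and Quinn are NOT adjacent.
Total - adjacent = 15! - (15-1)!×2 = 1307674368000 - 174356582400 = 1133317785600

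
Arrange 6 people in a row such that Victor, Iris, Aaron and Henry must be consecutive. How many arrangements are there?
Treat the 4 as one block: (6-4+1)! × 4! = 6 × 24 = 144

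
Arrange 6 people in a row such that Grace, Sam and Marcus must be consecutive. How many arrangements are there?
Treat the 3 as one block: (6-3+1)! × 3! = 24 × 6 = 144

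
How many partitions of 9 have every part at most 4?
Let r_j(i) = number of partitions of i into parts ≤ j, for i = 0..9. r_1(i) = 1 for all i; r_j(i) = r_{j-1}(i) + r_j(i-j). Rows j = 2..4: ≤2: 1 1 2 2 3 3 4 4 5 5; ≤3: 1 1 2 3 4 5 7 8 10 12; ≤4: 1 1 2 3 5 6 9 11 15 18. r_4(9) = 18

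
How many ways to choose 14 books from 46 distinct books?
C(46,14) = 46!/(14!×32!) = 239877544005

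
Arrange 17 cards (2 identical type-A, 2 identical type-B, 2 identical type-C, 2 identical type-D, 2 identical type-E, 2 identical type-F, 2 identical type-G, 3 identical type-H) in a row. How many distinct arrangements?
17! / (2! × 2! × 2! × 2! × 2! × 2! × 2! × 3!) = 463134672000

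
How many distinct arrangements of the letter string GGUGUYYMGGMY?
12! / (2! × 5! × 2! × 3!) = 166320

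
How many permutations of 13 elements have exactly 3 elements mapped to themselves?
Choose the 3 fixed points C(13,3) = 286, derange the rest: !10 = Σ_{j=0}^{10} (-1)^j·10!/j! = 3628800 - 3628800 + 1814400 - 604800 + 151200 - 30240 + 5040 - 720 + 90 - 10 + 1 = 1334961. Product = 286 × 1334961 = 381798846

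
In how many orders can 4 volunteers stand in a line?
4! = 24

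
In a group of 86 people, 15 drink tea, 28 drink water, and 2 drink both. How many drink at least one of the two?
|A∪B| = |A| + |B| - |A∩B| = 15 + 28 - 2 = 41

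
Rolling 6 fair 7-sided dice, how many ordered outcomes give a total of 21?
Coefficient of x^21 in (x + x² + ... + x^7)^6. By inclusion-exclusion on dice exceeding 7: Σ_j (-1)^j C(6,j)·C(21-1-7j, 5) = C(6,0)·C(20,5) - C(6,1)·C(13,5) + C(6,2)·C(6,5) = 1·15504 - 6·1287 + 15·6 = 7872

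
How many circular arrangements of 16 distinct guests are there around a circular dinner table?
Circular: fix one position, arrange the rest. (16-1)! = 1307674368000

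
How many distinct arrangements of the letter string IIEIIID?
7! / (1! × 5! × 1!) = 42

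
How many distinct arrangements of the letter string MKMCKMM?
7! / (2! × 4! × 1!) = 105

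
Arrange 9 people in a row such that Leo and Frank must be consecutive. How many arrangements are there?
Treat the 2 as one block: (9-2+1)! × 2! = 40320 × 2 = 80640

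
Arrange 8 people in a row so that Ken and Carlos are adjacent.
Treat as block: (8-1)! × 2! = 5040 × 2 = 10080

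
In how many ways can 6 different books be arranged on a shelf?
6! = 720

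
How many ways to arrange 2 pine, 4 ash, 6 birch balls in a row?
12! / (2! × 4! × 6!) = 13860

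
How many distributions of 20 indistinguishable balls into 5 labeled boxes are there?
C(20+5-1, 5-1) = C(24, 4) = 10626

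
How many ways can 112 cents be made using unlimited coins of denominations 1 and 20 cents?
Coefficient of x^112 in 1/(1-x^1) · 1/(1-x^20). Use j coins of 20 for j = 0..⌊112/20⌋ = 5, the rest in 1s: 5 + 1 = 6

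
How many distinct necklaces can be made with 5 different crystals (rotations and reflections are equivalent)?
(5-1)!/2 = 24/2 = 12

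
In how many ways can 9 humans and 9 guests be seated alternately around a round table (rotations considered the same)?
Fix one of the humans: (9-1)! ways for the remaining humans, × 9! ways for the guests = 40320 × 362880 = 14631321600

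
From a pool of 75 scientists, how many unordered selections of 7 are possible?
C(75,7) = 75!/(7!×68!) = 1984829850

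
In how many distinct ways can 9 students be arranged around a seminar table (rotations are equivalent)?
Circular: fix one position, arrange the rest. (9-1)! = 40320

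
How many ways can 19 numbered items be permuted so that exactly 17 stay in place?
Choose the 17 fixed points C(19,17) = 171, derange the rest: !2 = Σ_{j=0}^{2} (-1)^j·2!/j! = 2 - 2 + 1 = 1. Product = 171 × 1 = 171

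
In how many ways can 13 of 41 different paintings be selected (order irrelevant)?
C(41,13) = 41!/(13!×28!) = 17620076360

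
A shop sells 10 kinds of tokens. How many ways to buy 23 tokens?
C(23+10-1, 10-1) = C(32, 9) = 28048800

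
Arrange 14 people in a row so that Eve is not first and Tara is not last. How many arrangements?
By inclusion-exclusion: 14! - 2×(14-1)! + (14-2)! = 87178291200 - 12454041600 + 479001600 = 75203251200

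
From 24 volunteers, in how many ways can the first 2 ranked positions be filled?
P(24,2) = 24!/(24-2)! = 552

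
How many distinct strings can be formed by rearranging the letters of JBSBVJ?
6! / (1! × 2! × 2! × 1!) = 180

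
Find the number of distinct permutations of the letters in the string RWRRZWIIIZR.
11! / (3! × 2! × 2! × 4!) = 69300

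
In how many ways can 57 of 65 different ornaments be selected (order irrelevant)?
C(65,57) = 65!/(57!×8!) = 5047381560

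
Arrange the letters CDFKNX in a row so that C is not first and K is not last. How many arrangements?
By inclusion-exclusion: 6! - 2×(6-1)! + (6-2)! = 720 - 240 + 24 = 504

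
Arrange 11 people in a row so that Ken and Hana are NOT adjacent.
Total - adjacent = 11! - (11-1)!×2 = 39916800 - 7257600 = 32659200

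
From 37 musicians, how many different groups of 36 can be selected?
C(37,36) = 37!/(36!×1!) = 37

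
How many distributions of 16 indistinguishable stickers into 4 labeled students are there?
C(16+4-1, 4-1) = C(19, 3) = 969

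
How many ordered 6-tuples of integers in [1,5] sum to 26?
Coefficient of x^26 in (x + x² + ... + x^5)^6. By inclusion-exclusion on dice exceeding 5: Σ_j (-1)^j C(6,j)·C(26-1-5j, 5) = C(6,0)·C(25,5) - C(6,1)·C(20,5) + C(6,2)·C(15,5) - C(6,3)·C(10,5) + C(6,4)·C(5,5) = 1·53130 - 6·15504 + 15·3003 - 20·252 + 15·1 = 126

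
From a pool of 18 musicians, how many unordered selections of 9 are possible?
C(18,9) = 18!/(9!×9!) = 48620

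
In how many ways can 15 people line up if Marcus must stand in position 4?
Fix one position: (15-1)! = 87178291200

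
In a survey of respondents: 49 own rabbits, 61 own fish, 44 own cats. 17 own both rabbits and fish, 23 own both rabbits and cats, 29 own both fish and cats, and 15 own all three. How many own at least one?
|A∪B∪C| = 49+61+44-17-23-29+15 = 100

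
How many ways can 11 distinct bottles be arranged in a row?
11! = 39916800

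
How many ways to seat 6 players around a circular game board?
Circular: fix one position, arrange the rest. (6-1)! = 120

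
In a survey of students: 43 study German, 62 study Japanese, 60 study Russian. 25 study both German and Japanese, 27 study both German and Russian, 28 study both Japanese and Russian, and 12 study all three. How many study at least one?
|A∪B∪C| = 43+62+60-25-27-28+12 = 97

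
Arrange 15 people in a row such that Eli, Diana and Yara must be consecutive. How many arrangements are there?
Treat the 3 as one block: (15-3+1)! × 3! = 6227020800 × 6 = 37362124800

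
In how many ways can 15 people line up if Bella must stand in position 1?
Fix one position: (15-1)! = 87178291200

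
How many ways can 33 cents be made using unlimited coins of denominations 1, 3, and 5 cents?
Coefficient of x^33 in 1/(1-x^1) · 1/(1-x^3) · 1/(1-x^5). Case on j = number of 5-cent coins (j = 0..6); remainder r = 33 - 5j is made from {1,3} in ⌊r/3⌋+1 ways. r = 33, 28, 23, 18, 13, 8, 3 → 12 + 10 + 8 + 7 + 5 + 3 + 2 = 47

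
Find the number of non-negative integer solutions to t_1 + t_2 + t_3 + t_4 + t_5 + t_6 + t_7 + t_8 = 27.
C(27+8-1, 8-1) = C(34, 7) = 5379616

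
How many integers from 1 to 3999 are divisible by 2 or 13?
⌊3999/2⌋ + ⌊3999/13⌋ - ⌊3999/26⌋ = 1999 + 307 - 153 = 2153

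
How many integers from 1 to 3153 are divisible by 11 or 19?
⌊3153/11⌋ + ⌊3153/19⌋ - ⌊3153/209⌋ = 286 + 165 - 15 = 436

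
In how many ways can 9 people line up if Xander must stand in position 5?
Fix one position: (9-1)! = 40320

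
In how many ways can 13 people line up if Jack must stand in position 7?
Fix one position: (13-1)! = 479001600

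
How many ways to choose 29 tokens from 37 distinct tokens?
C(37,29) = 37!/(29!×8!) = 38608020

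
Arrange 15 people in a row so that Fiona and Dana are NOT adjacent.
Total - adjacent = 15! - (15-1)!×2 = 1307674368000 - 174356582400 = 1133317785600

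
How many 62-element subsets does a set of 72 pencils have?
C(72,62) = 72!/(62!×10!) = 536211932256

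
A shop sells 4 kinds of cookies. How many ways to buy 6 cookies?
C(6+4-1, 4-1) = C(9, 3) = 84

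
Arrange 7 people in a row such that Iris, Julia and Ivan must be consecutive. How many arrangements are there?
Treat the 3 as one block: (7-3+1)! × 3! = 120 × 6 = 720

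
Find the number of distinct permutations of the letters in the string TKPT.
4! / (2! × 1! × 1!) = 12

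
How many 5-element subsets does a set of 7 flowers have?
C(7,5) = 7!/(5!×2!) = 21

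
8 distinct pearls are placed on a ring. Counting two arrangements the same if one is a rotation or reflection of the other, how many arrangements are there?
(8-1)!/2 = 5040/2 = 2520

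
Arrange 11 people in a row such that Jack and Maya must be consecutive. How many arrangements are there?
Treat the 2 as one block: (11-2+1)! × 2! = 3628800 × 2 = 7257600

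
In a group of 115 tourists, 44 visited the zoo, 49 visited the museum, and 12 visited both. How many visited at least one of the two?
|A∪B| = |A| + |B| - |A∩B| = 44 + 49 - 12 = 81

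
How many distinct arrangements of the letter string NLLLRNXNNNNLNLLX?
16! / (6! × 7! × 1! × 2!) = 2882880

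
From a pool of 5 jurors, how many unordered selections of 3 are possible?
C(5,3) = 5!/(3!×2!) = 10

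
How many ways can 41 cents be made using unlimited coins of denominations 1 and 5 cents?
Coefficient of x^41 in 1/(1-x^1) · 1/(1-x^5). Use j coins of 5 for j = 0..⌊41/5⌋ = 8, the rest in 1s: 8 + 1 = 9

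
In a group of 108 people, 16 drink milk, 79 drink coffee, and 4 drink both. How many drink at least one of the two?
|A∪B| = |A| + |B| - |A∩B| = 16 + 79 - 4 = 91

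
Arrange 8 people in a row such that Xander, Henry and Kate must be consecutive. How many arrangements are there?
Treat the 3 as one block: (8-3+1)! × 3! = 720 × 6 = 4320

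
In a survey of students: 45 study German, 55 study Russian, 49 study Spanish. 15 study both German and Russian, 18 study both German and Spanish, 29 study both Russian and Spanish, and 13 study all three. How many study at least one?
|A∪B∪C| = 45+55+49-15-18-29+13 = 100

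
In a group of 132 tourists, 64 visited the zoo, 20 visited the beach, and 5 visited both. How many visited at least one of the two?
|A∪B| = |A| + |B| - |A∩B| = 64 + 20 - 5 = 79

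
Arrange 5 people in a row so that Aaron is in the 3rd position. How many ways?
Fix one position: (5-1)! = 24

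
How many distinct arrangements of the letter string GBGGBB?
6! / (3! × 3!) = 20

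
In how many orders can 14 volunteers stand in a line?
14! = 87178291200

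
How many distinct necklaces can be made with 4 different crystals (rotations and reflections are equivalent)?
(4-1)!/2 = 6/2 = 3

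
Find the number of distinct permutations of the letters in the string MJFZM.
5! / (1! × 1! × 2! × 1!) = 60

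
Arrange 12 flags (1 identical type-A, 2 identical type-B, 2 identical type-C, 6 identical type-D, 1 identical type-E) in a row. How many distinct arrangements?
12! / (1! × 2! × 2! × 6! × 1!) = 166320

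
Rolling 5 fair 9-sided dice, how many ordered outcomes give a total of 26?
Coefficient of x^26 in (x + x² + ... + x^9)^5. By inclusion-exclusion on dice exceeding 9: Σ_j (-1)^j C(5,j)·C(26-1-9j, 4) = C(5,0)·C(25,4) - C(5,1)·C(16,4) + C(5,2)·C(7,4) = 1·12650 - 5·1820 + 10·35 = 3900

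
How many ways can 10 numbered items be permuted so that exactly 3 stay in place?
Choose the 3 fixed points C(10,3) = 120, derange the rest: !7 = Σ_{j=0}^{7} (-1)^j·7!/j! = 5040 - 5040 + 2520 - 840 + 210 - 42 + 7 - 1 = 1854. Product = 120 × 1854 = 222480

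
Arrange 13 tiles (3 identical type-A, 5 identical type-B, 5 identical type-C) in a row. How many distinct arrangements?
13! / (3! × 5! × 5!) = 72072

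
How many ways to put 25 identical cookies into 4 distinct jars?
C(25+4-1, 4-1) = C(28, 3) = 3276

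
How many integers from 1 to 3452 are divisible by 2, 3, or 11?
⌊3452/2⌋+⌊3452/3⌋+⌊3452/11⌋ - ⌊3452/6⌋-⌊3452/22⌋-⌊3452/33⌋ + ⌊3452/66⌋ = 1726+1150+313 - 575-156-104 + 52 = 2406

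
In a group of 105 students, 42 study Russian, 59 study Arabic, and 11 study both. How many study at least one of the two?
|A∪B| = |A| + |B| - |A∩B| = 42 + 59 - 11 = 90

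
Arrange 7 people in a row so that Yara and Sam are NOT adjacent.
Total - adjacent = 7! - (7-1)!×2 = 5040 - 1440 = 3600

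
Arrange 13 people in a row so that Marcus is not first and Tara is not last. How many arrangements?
By inclusion-exclusion: 13! - 2×(13-1)! + (13-2)! = 6227020800 - 958003200 + 39916800 = 5308934400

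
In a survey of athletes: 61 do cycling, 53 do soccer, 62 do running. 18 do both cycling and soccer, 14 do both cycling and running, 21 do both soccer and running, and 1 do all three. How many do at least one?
|A∪B∪C| = 61+53+62-18-14-21+1 = 124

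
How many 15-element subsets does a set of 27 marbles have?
C(27,15) = 27!/(15!×12!) = 17383860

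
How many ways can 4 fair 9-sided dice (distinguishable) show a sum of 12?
Coefficient of x^12 in (x + x² + ... + x^9)^4. By inclusion-exclusion on dice exceeding 9: Σ_j (-1)^j C(4,j)·C(12-1-9j, 3) = C(4,0)·C(11,3) = 1·165 = 165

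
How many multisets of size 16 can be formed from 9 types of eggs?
C(16+9-1, 9-1) = C(24, 8) = 735471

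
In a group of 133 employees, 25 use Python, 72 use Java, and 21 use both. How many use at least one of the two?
|A∪B| = |A| + |B| - |A∩B| = 25 + 72 - 21 = 76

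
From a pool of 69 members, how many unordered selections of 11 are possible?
C(69,11) = 69!/(11!×58!) = 1823810410032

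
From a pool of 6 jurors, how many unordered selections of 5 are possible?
C(6,5) = 6!/(5!×1!) = 6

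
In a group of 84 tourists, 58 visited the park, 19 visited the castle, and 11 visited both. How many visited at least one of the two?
|A∪B| = |A| + |B| - |A∩B| = 58 + 19 - 11 = 66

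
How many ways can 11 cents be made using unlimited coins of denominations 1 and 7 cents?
Coefficient of x^11 in 1/(1-x^1) · 1/(1-x^7). Use j coins of 7 for j = 0..⌊11/7⌋ = 1, the rest in 1s: 1 + 1 = 2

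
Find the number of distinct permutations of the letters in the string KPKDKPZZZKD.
11! / (2! × 3! × 2! × 4!) = 69300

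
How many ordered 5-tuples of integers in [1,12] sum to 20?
Coefficient of x^20 in (x + x² + ... + x^12)^5. By inclusion-exclusion on dice exceeding 12: Σ_j (-1)^j C(5,j)·C(20-1-12j, 4) = C(5,0)·C(19,4) - C(5,1)·C(7,4) = 1·3876 - 5·35 = 3701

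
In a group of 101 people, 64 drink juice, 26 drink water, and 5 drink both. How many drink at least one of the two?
|A∪B| = |A| + |B| - |A∩B| = 64 + 26 - 5 = 85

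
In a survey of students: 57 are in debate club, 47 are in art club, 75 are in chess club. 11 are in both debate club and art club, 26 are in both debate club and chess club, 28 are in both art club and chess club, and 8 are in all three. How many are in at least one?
|A∪B∪C| = 57+47+75-11-26-28+8 = 122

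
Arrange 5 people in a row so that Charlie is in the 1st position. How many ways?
Fix one position: (5-1)! = 24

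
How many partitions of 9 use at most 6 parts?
By conjugation, equals partitions of 9 into parts ≤ 6. Let r_j(i) = number of partitions of i into parts ≤ j, for i = 0..9. r_1(i) = 1 for all i; r_j(i) = r_{j-1}(i) + r_j(i-j). Rows j = 2..6: ≤2: 1 1 2 2 3 3 4 4 5 5; ≤3: 1 1 2 3 4 5 7 8 10 12; ≤4: 1 1 2 3 5 6 9 11 15 18; ≤5: 1 1 2 3 5 7 10 13 18 23; ≤6: 1 1 2 3 5 7 11 14 20 26. r_6(9) = 26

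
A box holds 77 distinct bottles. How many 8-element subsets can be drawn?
C(77,8) = 77!/(8!×69!) = 21042072975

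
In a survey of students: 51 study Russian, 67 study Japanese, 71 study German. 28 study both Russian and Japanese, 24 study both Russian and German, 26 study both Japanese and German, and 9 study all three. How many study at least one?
|A∪B∪C| = 51+67+71-28-24-26+9 = 120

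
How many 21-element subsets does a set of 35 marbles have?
C(35,21) = 35!/(21!×14!) = 2319959400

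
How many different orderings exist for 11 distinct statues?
11! = 39916800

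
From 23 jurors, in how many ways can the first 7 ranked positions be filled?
P(23,7) = 23!/(23-7)! = 1235591280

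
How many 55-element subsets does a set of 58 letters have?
C(58,55) = 58!/(55!×3!) = 30856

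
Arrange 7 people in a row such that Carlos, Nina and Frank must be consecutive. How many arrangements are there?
Treat the 3 as one block: (7-3+1)! × 3! = 120 × 6 = 720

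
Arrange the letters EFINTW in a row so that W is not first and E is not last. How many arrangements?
By inclusion-exclusion: 6! - 2×(6-1)! + (6-2)! = 720 - 240 + 24 = 504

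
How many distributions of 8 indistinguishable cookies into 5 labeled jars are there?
C(8+5-1, 5-1) = C(12, 4) = 495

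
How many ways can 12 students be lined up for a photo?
12! = 479001600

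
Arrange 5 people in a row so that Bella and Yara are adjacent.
Treat as block: (5-1)! × 2! = 24 × 2 = 48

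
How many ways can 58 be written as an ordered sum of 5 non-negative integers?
C(58+5-1, 5-1) = C(62, 4) = 557845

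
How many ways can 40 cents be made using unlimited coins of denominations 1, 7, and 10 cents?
Coefficient of x^40 in 1/(1-x^1) · 1/(1-x^7) · 1/(1-x^10). Case on j = number of 10-cent coins (j = 0..4); remainder r = 40 - 10j is made from {1,7} in ⌊r/7⌋+1 ways. r = 40, 30, 20, 10, 0 → 6 + 5 + 3 + 2 + 1 = 17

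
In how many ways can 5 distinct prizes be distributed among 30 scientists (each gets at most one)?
P(30,5) = 30!/(30-5)! = 17100720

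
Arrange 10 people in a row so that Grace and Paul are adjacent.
Treat as block: (10-1)! × 2! = 362880 × 2 = 725760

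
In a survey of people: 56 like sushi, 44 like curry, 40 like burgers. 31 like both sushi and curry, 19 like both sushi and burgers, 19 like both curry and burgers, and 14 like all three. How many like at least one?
|A∪B∪C| = 56+44+40-31-19-19+14 = 85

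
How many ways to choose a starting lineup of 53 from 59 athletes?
C(59,53) = 59!/(53!×6!) = 45057474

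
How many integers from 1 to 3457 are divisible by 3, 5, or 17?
⌊3457/3⌋+⌊3457/5⌋+⌊3457/17⌋ - ⌊3457/15⌋-⌊3457/51⌋-⌊3457/85⌋ + ⌊3457/255⌋ = 1152+691+203 - 230-67-40 + 13 = 1722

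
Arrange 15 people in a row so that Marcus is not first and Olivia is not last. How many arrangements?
By inclusion-exclusion: 15! - 2×(15-1)! + (15-2)! = 1307674368000 - 174356582400 + 6227020800 = 1139544806400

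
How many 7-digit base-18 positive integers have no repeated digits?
First digit: 17 choices (nonzero). Then descending: 17 × 17 × 16 × 15 × 14 × 13 × 12 = 151482240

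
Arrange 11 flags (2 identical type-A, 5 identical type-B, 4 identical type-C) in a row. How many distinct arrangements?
11! / (2! × 5! × 4!) = 6930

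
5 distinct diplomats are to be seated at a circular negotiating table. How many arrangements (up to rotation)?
Circular: fix one position, arrange the rest. (5-1)! = 24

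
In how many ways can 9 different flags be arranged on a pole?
9! = 362880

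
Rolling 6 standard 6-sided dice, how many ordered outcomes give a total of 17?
Coefficient of x^17 in (x + x² + ... + x^6)^6. By inclusion-exclusion on dice exceeding 6: Σ_j (-1)^j C(6,j)·C(17-1-6j, 5) = C(6,0)·C(16,5) - C(6,1)·C(10,5) = 1·4368 - 6·252 = 2856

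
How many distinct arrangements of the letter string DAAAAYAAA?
9! / (7! × 1! × 1!) = 72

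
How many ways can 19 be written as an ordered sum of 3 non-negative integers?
C(19+3-1, 3-1) = C(21, 2) = 210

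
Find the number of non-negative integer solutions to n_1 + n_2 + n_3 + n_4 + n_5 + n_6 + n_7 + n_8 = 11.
C(11+8-1, 8-1) = C(18, 7) = 31824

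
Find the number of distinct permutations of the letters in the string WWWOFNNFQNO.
11! / (3! × 1! × 3! × 2! × 2!) = 277200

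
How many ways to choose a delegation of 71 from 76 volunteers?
C(76,71) = 76!/(71!×5!) = 18474840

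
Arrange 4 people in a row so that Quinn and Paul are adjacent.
Treat as block: (4-1)! × 2! = 6 × 2 = 12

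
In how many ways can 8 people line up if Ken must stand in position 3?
Fix one position: (8-1)! = 5040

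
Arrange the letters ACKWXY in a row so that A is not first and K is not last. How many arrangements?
By inclusion-exclusion: 6! - 2×(6-1)! + (6-2)! = 720 - 240 + 24 = 504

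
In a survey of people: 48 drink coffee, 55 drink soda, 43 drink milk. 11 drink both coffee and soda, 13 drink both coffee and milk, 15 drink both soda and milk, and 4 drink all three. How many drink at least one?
|A∪B∪C| = 48+55+43-11-13-15+4 = 111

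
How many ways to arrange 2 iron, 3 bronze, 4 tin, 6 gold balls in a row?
15! / (2! × 3! × 4! × 6!) = 6306300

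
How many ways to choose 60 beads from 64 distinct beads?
C(64,60) = 64!/(60!×4!) = 635376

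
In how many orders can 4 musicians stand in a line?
4! = 24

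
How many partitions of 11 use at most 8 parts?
By conjugation, equals partitions of 11 into parts ≤ 8. Let r_j(i) = number of partitions of i into parts ≤ j, for i = 0..11. r_1(i) = 1 for all i; r_j(i) = r_{j-1}(i) + r_j(i-j). Rows j = 2..8: ≤2: 1 1 2 2 3 3 4 4 5 5 6 6; ≤3: 1 1 2 3 4 5 7 8 10 12 14 16; ≤4: 1 1 2 3 5 6 9 11 15 18 23 27; ≤5: 1 1 2 3 5 7 10 13 18 23 30 37; ≤6: 1 1 2 3 5 7 11 14 20 26 35 44; ≤7: 1 1 2 3 5 7 11 15 21 28 38 49; ≤8: 1 1 2 3 5 7 11 15 22 29 40 52. r_8(11) = 52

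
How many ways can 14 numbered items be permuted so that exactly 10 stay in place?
Choose the 10 fixed points C(14,10) = 1001, derange the rest: !4 = Σ_{j=0}^{4} (-1)^j·4!/j! = 24 - 24 + 12 - 4 + 1 = 9. Product = 1001 × 9 = 9009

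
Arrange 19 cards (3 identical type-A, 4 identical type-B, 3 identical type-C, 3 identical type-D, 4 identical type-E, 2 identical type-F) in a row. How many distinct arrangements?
19! / (3! × 4! × 3! × 3! × 4! × 2!) = 488864376000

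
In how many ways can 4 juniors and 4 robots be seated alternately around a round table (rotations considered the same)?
Fix one of the juniors: (4-1)! ways for the remaining juniors, × 4! ways for the robots = 6 × 24 = 144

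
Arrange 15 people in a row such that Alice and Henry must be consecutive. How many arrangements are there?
Treat the 2 as one block: (15-2+1)! × 2! = 87178291200 × 2 = 174356582400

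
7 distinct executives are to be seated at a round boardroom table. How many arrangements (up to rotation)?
Circular: fix one position, arrange the rest. (7-1)! = 720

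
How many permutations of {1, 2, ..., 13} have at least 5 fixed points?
Exactly j fixed points: C(13,j)·!(13-j); sum over j ≥ 5 (derangement numbers via !m = (m-1)·(!(m-1) + !(m-2)): !0..!8 = 1, 0, 1, 2, 9, 44, 265, 1854, 14833). Σ_{j=5}^{13} C(13,j)·!(13-j) = C(13,5)·!8 + C(13,6)·!7 + C(13,7)·!6 + C(13,8)·!5 + C(13,9)·!4 + C(13,10)·!3 + C(13,11)·!2 + C(13,12)·!1 + C(13,13)·!0 = 1287·14833 + 1716·1854 + 1716·265 + 1287·44 + 715·9 + 286·2 + 78·1 + 13·0 + 1·1 = 22789989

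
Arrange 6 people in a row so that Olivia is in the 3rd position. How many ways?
Fix one position: (6-1)! = 120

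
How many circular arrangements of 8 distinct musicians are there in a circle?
Circular: fix one position, arrange the rest. (8-1)! = 5040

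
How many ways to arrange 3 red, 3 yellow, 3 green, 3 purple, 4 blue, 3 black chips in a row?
19! / (3! × 3! × 3! × 3! × 4! × 3!) = 651819168000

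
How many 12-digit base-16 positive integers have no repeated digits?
First digit: 15 choices (nonzero). Then descending: 15 × 15 × 14 × 13 × 12 × 11 × 10 × 9 × 8 × 7 × 6 × 5 = 817296480000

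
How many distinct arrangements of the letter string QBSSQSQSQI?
10! / (1! × 4! × 4! × 1!) = 6300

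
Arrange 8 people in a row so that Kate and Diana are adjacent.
Treat as block: (8-1)! × 2! = 5040 × 2 = 10080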